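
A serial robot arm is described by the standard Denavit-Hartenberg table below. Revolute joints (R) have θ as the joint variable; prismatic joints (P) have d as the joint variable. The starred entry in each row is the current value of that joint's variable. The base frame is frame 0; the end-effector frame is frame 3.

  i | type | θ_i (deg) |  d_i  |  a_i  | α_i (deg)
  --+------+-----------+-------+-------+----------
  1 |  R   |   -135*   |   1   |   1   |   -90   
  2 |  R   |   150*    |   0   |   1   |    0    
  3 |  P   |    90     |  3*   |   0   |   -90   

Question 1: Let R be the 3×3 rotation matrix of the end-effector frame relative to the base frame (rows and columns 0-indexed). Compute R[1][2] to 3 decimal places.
End-effector z-axis (col 2 of R) = (-0.6124,-0.6124,0.5000)
R[1][2] = -0.6124

-0.612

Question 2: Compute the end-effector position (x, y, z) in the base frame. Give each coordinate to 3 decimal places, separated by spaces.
2.027 -2.216 0.500

after link 1: o_1 = (-0.7071, -0.7071, 1.0000)
after link 2: o_2 = (-0.0947, -0.0947, 0.5000)
after link 3: o_3 = (2.0266, -2.2161, 0.5000)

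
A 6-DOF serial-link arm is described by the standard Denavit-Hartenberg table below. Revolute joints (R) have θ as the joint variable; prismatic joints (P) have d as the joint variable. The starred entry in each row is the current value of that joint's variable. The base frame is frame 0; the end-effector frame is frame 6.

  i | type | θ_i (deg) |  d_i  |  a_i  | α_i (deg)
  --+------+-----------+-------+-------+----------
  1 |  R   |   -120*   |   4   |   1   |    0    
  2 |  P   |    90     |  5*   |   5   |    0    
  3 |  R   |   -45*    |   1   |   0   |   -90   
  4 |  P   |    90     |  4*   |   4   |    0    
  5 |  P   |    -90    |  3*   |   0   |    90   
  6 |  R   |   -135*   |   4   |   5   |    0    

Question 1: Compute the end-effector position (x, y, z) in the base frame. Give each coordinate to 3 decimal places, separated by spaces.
6.261 0.946 10.000

after link 1: o_1 = (-0.5000, -0.8660, 4.0000)
after link 2: o_2 = (3.8301, -3.3660, 9.0000)
after link 3: o_3 = (3.8301, -3.3660, 10.0000)
after link 4: o_4 = (7.6938, -2.3307, 6.0000)
after link 5: o_5 = (10.5916, -1.5543, 6.0000)
after link 6: o_6 = (6.2615, 0.9457, 10.0000)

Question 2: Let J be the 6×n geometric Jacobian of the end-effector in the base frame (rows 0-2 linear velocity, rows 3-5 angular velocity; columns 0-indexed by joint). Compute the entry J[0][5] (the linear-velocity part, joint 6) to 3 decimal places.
-2.500

axis z_5 = (-0.0000,-0.0000,1.0000); lever o_n−o_5 = (-4.3301,2.5000,4.0000)
cross product → J_v[:, 5] = (-2.5000,-4.3301,-0.0000)
J_ω[:, 5] = z_5
entry J[0][5] = -2.5000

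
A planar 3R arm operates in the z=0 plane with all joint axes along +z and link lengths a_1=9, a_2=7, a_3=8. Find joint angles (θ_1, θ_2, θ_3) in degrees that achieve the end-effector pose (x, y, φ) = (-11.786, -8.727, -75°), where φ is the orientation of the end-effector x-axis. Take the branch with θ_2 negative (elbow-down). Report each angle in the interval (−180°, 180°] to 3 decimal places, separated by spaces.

wrist centre = target − a_3·(cos φ, sin φ) = (-13.8566, -0.9996)
cos θ_2 = (193.0032−9²−7²)/(2·9·7) = 0.5000; θ_2 = -59.9983° (elbow-down)
β = atan2(-0.9996,-13.8566) = -175.8739°; ψ = atan2(-6.0621,12.5002) = -25.8715°
θ_1 = β − ψ = -150.0024°
θ_3 = φ − θ_1 − θ_2 = 135.0007° (wrapped to (-180°,180°])

-150.002 -59.998 135.001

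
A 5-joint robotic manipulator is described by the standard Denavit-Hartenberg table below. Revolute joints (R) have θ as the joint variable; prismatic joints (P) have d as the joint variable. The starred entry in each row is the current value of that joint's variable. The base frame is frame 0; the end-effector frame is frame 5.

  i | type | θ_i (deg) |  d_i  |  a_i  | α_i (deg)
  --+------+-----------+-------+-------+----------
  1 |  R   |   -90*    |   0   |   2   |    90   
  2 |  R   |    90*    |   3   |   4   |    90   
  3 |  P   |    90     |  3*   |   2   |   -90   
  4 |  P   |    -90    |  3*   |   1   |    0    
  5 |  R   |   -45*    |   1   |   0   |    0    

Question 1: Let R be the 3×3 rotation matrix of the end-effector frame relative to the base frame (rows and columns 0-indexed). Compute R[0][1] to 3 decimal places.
-0.707

End-effector y-axis (col 1 of R) = (-0.7071,-0.7071,0.0000)
R[0][1] = -0.7071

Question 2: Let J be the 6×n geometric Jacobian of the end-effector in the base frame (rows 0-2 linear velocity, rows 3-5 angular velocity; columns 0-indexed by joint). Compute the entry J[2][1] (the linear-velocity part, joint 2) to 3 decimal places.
4.000

axis z_1 = (-1.0000,-0.0000,0.0000); lever o_n−o_1 = (-5.0000,-4.0000,0.0000)
cross product → J_v[:, 1] = (0.0000,-0.0000,4.0000)
J_ω[:, 1] = z_1
entry J[2][1] = 4.0000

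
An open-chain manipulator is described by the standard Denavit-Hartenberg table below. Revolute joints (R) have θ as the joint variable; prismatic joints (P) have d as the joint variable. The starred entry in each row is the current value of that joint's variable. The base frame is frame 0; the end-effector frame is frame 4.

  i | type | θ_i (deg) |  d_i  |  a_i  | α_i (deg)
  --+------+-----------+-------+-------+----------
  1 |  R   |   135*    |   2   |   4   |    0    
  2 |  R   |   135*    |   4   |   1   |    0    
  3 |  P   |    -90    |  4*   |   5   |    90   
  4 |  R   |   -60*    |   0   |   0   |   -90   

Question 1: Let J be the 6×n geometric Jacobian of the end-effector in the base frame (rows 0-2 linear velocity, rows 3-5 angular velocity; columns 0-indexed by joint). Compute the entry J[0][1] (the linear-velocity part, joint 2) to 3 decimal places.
axis z_1 = (0.0000,0.0000,1.0000); lever o_n−o_1 = (-5.0000,-1.0000,8.0000)
cross product → J_v[:, 1] = (1.0000,-5.0000,0.0000)
J_ω[:, 1] = z_1
entry J[0][1] = 1.0000

1.000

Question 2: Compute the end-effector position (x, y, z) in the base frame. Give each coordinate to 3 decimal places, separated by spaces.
after link 1: o_1 = (-2.8284, 2.8284, 2.0000)
after link 2: o_2 = (-2.8284, 1.8284, 6.0000)
after link 3: o_3 = (-7.8284, 1.8284, 10.0000)
after link 4: o_4 = (-7.8284, 1.8284, 10.0000)

-7.828 1.828 10.000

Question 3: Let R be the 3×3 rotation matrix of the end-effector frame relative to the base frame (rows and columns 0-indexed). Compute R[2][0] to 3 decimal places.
End-effector x-axis (col 0 of R) = (-0.5000,0.0000,-0.8660)
R[2][0] = -0.8660

-0.866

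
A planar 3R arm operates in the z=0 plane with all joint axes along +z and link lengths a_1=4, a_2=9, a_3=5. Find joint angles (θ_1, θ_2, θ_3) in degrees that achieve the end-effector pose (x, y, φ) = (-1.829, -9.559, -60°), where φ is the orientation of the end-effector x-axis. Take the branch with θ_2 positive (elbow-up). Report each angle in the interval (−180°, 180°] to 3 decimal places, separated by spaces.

wrist centre = target − a_3·(cos φ, sin φ) = (-4.3290, -5.2289)
cos θ_2 = (46.0814−4²−9²)/(2·4·9) = -0.7072; θ_2 = 135.0078° (elbow-up)
β = atan2(-5.2289,-4.3290) = -129.6215°; ψ = atan2(6.3631,-2.3648) = 110.3875°
θ_1 = β − ψ = -240.0089°
θ_3 = φ − θ_1 − θ_2 = 45.0011° (wrapped to (-180°,180°])

119.991 135.008 45.001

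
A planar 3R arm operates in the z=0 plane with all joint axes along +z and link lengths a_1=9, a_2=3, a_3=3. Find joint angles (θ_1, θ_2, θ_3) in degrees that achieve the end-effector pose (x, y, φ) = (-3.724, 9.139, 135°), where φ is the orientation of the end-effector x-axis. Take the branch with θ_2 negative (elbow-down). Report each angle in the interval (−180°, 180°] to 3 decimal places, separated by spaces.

120.004 -135.000 149.996

wrist centre = target − a_3·(cos φ, sin φ) = (-1.6027, 7.0177)
cos θ_2 = (51.8164−9²−3²)/(2·9·3) = -0.7071; θ_2 = -134.9997° (elbow-down)
β = atan2(7.0177,-1.6027) = 102.8644°; ψ = atan2(-2.1213,6.8787) = -17.1393°
θ_1 = β − ψ = 120.0038°
θ_3 = φ − θ_1 − θ_2 = 149.9960° (wrapped to (-180°,180°])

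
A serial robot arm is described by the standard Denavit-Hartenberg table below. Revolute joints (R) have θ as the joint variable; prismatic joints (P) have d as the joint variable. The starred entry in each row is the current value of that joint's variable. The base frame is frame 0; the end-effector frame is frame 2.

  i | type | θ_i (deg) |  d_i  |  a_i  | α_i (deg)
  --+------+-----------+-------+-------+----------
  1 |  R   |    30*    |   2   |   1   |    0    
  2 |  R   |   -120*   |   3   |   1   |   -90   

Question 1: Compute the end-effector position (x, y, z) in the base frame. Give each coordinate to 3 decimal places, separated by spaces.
0.866 -0.500 5.000

after link 1: o_1 = (0.8660, 0.5000, 2.0000)
after link 2: o_2 = (0.8660, -0.5000, 5.0000)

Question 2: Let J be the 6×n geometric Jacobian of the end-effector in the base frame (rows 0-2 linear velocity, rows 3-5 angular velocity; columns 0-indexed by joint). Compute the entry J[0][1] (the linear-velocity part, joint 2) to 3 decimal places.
1.000

axis z_1 = (0.0000,0.0000,1.0000); lever o_n−o_1 = (0.0000,-1.0000,3.0000)
cross product → J_v[:, 1] = (1.0000,0.0000,-0.0000)
J_ω[:, 1] = z_1
entry J[0][1] = 1.0000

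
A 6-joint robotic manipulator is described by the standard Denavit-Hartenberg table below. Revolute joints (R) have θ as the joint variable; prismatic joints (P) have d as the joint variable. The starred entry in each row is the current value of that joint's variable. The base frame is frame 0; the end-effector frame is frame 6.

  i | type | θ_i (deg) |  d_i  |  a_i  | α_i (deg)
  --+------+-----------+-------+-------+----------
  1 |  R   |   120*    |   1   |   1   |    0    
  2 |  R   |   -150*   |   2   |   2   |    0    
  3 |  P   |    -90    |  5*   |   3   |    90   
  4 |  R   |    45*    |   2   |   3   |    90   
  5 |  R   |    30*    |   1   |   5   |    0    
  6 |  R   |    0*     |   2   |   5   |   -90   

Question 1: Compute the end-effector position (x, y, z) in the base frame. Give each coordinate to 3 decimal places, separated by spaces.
after link 1: o_1 = (-0.5000, 0.8660, 1.0000)
after link 2: o_2 = (1.2321, -0.1340, 3.0000)
after link 3: o_3 = (-0.2679, -2.7321, 8.0000)
after link 4: o_4 = (-3.0607, -3.5692, 10.1213)
after link 5: o_5 = (-7.1102, -5.5832, 12.4761)
after link 6: o_6 = (-11.5133, -8.2096, 14.1237)

-11.513 -8.210 14.124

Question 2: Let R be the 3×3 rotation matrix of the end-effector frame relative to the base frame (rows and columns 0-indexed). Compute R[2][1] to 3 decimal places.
0.707

End-effector y-axis (col 1 of R) = (0.3536,0.6124,0.7071)
R[2][1] = 0.7071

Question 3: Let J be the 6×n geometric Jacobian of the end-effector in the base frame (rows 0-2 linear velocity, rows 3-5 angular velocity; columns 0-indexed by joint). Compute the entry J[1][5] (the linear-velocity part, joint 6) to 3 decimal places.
axis z_5 = (-0.3536,-0.6124,-0.7071); lever o_n−o_5 = (-4.4031,-2.6264,1.6476)
cross product → J_v[:, 5] = (-2.8661,3.6960,-1.7678)
J_ω[:, 5] = z_5
entry J[1][5] = 3.6960

3.696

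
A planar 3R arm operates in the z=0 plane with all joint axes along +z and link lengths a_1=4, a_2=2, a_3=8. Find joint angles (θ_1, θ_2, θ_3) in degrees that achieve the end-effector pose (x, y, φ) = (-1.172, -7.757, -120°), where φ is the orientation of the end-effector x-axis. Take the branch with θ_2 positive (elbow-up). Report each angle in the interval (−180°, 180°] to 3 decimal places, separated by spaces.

wrist centre = target − a_3·(cos φ, sin φ) = (2.8280, -0.8288)
cos θ_2 = (8.6845−4²−2²)/(2·4·2) = -0.7072; θ_2 = 135.0091° (elbow-up)
β = atan2(-0.8288,2.8280) = -16.3342°; ψ = atan2(1.4140,2.5856) = 28.6733°
θ_1 = β − ψ = -45.0075°
θ_3 = φ − θ_1 − θ_2 = 149.9984° (wrapped to (-180°,180°])

-45.007 135.009 149.998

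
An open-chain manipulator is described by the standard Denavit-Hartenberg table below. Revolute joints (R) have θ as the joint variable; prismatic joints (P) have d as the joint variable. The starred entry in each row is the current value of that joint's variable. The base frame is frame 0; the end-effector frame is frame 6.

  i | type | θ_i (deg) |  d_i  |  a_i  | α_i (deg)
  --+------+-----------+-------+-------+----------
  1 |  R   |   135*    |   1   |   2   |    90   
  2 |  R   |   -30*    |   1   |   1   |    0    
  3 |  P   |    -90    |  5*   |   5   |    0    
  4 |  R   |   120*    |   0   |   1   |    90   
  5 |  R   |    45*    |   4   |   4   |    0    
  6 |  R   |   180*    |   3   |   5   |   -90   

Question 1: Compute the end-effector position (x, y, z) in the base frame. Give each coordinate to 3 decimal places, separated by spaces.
3.277 4.209 -10.830

after link 1: o_1 = (-1.4142, 1.4142, 1.0000)
after link 2: o_2 = (-1.3195, 2.7337, 0.5000)
after link 3: o_3 = (3.9838, 4.5015, -3.8301)
after link 4: o_4 = (3.2767, 5.2086, -3.8301)
after link 5: o_5 = (3.2767, 9.2086, -7.8301)
after link 6: o_6 = (3.2767, 4.2086, -10.8301)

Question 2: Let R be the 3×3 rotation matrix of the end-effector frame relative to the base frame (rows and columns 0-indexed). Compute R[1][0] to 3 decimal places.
End-effector x-axis (col 0 of R) = (0.0000,-1.0000,-0.0000)
R[1][0] = -1.0000

-1.000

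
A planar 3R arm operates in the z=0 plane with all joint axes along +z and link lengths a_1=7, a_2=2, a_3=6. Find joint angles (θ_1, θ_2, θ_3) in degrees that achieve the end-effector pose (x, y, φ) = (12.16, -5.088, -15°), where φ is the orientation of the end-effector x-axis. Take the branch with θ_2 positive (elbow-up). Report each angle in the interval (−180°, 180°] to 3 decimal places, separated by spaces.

-44.995 89.994 -59.999

wrist centre = target − a_3·(cos φ, sin φ) = (6.3644, -3.5351)
cos θ_2 = (53.0030−7²−2²)/(2·7·2) = 0.0001; θ_2 = 89.9939° (elbow-up)
β = atan2(-3.5351,6.3644) = -29.0497°; ψ = atan2(2.0000,7.0002) = 15.9449°
θ_1 = β − ψ = -44.9946°
θ_3 = φ − θ_1 − θ_2 = -59.9993° (wrapped to (-180°,180°])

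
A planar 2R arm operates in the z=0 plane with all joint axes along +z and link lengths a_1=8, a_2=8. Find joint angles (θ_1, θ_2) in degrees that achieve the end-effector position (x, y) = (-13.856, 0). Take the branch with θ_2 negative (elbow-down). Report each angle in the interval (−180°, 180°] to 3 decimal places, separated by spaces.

cos θ_2 = (191.9887−8²−8²)/(2·8·8) = 0.4999; θ_2 = -60.0058° (elbow-down)
β = atan2(0.0000,-13.8560) = 180.0000°; ψ = atan2(-6.9286,11.9993) = -30.0029°
θ_1 = β − ψ = 210.0029°

-149.997 -60.006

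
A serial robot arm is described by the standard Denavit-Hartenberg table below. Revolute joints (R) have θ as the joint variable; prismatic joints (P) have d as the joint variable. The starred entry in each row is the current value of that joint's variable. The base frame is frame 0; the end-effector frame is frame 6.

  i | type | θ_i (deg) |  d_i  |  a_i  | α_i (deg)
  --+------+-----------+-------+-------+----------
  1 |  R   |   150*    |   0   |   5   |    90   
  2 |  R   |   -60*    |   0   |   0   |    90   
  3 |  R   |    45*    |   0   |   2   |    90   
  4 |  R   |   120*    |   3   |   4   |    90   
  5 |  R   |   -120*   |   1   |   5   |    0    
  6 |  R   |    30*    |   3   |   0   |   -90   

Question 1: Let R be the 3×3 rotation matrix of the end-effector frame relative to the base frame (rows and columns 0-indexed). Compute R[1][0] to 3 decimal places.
End-effector x-axis (col 0 of R) = (0.6597,0.4356,0.6124)
R[1][0] = 0.4356

0.436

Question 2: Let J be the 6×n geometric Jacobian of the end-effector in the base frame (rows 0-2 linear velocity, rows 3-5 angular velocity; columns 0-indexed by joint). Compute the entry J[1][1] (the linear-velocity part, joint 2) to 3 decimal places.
1.861

axis z_1 = (0.5000,0.8660,0.0000); lever o_n−o_1 = (3.5751,2.8710,-3.7218)
cross product → J_v[:, 1] = (-3.2231,1.8609,-1.6606)
J_ω[:, 1] = z_1
entry J[1][1] = 1.8609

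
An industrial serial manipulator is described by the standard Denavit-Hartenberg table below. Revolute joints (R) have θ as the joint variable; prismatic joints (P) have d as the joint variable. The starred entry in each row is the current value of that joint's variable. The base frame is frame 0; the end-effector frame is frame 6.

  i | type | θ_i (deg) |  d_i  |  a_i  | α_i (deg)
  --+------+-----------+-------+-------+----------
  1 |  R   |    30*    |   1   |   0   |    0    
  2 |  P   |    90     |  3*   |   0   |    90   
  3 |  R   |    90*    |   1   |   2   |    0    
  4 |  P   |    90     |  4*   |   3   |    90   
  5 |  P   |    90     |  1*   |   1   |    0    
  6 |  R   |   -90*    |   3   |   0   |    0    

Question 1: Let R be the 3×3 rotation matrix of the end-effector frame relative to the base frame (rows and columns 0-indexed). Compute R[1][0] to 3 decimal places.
End-effector x-axis (col 0 of R) = (0.5000,-0.8660,0.0000)
R[1][0] = -0.8660

-0.866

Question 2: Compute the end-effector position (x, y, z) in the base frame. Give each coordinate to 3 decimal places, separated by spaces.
after link 1: o_1 = (0.0000, 0.0000, 1.0000)
after link 2: o_2 = (0.0000, 0.0000, 4.0000)
after link 3: o_3 = (0.8660, 0.5000, 6.0000)
after link 4: o_4 = (5.8301, -0.0981, 6.0000)
after link 5: o_5 = (6.6962, 0.4019, 7.0000)
after link 6: o_6 = (6.6962, 0.4019, 10.0000)

6.696 0.402 10.000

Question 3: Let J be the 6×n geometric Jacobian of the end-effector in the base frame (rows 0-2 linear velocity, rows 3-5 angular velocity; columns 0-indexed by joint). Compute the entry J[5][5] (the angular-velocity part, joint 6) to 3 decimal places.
axis z_5 = (-0.0000,0.0000,1.0000); lever o_n−o_5 = (0.0000,0.0000,3.0000)
cross product → J_v[:, 5] = (-0.0000,0.0000,-0.0000)
J_ω[:, 5] = z_5
entry J[5][5] = 1.0000

1.000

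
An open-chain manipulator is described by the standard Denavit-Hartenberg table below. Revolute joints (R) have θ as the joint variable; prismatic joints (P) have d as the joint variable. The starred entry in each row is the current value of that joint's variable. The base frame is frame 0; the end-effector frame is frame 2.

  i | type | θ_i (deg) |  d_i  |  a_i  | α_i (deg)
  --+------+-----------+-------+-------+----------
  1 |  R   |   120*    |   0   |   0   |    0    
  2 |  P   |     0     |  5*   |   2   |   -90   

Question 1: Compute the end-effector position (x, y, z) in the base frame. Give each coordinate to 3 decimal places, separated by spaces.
-1.000 1.732 5.000

after link 1: o_1 = (0.0000, 0.0000, 0.0000)
after link 2: o_2 = (-1.0000, 1.7321, 5.0000)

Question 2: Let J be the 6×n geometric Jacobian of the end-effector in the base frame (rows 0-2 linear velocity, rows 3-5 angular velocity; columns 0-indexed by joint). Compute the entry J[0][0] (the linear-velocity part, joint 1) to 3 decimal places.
-1.732

axis z_0 = ẑ; lever o_n−o_0 = (-1.0000,1.7321,5.0000)
cross product → J_v[:, 0] = (-1.7321,-1.0000,0.0000)
J_ω[:, 0] = z_0
entry J[0][0] = -1.7321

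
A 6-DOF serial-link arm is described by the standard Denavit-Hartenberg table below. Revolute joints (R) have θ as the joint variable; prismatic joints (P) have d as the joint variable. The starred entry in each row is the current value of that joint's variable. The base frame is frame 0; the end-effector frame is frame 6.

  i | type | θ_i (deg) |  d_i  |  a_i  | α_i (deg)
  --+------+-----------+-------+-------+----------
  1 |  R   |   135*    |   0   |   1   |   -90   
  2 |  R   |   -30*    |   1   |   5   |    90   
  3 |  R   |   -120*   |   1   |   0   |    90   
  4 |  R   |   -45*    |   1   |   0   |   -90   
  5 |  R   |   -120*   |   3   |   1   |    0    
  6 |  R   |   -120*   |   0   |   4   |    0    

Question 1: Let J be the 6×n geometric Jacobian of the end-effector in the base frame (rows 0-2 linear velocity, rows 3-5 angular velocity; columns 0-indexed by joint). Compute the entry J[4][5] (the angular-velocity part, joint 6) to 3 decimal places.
axis z_5 = (0.8995,-0.0335,0.4356); lever o_n−o_5 = (-1.4114,2.1288,3.0783)
cross product → J_v[:, 5] = (-1.0304,-3.3838,1.8677)
J_ω[:, 5] = z_5
entry J[4][5] = -0.0335

-0.033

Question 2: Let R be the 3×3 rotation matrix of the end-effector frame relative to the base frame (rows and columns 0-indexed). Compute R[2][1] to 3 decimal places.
End-effector y-axis (col 1 of R) = (-0.2576,-0.8459,0.4669)
R[2][1] = 0.4669

0.467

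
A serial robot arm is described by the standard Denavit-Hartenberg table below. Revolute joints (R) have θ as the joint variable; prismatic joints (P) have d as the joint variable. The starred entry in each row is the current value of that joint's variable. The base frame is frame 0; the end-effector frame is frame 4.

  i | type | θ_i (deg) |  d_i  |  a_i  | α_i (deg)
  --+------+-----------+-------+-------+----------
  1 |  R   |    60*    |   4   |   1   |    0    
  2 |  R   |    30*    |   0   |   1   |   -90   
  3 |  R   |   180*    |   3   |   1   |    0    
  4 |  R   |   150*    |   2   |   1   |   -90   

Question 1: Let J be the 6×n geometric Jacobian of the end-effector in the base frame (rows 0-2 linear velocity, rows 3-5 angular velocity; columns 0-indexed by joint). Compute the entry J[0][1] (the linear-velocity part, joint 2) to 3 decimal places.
axis z_1 = (0.0000,0.0000,1.0000); lever o_n−o_1 = (-5.0000,0.8660,0.5000)
cross product → J_v[:, 1] = (-0.8660,-5.0000,0.0000)
J_ω[:, 1] = z_1
entry J[0][1] = -0.8660

-0.866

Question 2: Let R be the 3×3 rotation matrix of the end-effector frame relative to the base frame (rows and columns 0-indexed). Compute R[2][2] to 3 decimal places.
End-effector z-axis (col 2 of R) = (-0.0000,0.5000,-0.8660)
R[2][2] = -0.8660

-0.866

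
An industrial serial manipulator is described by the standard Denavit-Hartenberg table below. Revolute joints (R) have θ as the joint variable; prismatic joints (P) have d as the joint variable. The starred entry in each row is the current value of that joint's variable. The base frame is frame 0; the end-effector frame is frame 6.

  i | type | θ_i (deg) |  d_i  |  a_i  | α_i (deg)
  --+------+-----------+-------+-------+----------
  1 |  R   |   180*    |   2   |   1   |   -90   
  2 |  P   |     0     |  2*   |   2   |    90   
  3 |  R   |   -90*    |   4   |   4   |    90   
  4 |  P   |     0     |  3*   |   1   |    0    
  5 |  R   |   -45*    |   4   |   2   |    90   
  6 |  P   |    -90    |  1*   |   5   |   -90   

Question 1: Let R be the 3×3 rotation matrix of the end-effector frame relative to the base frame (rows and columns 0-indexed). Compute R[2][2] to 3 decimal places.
End-effector z-axis (col 2 of R) = (0.0000,0.7071,-0.7071)
R[2][2] = -0.7071

-0.707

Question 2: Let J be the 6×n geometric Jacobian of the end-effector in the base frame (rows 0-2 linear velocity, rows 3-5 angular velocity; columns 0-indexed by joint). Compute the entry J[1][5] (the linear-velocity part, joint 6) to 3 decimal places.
prismatic axis z_5 = (0.0000,-0.7071,-0.7071)
J_v[:, 5] = z_5; J_ω[:, 5] = (0,0,0)
entry J[1][5] = -0.7071

-0.707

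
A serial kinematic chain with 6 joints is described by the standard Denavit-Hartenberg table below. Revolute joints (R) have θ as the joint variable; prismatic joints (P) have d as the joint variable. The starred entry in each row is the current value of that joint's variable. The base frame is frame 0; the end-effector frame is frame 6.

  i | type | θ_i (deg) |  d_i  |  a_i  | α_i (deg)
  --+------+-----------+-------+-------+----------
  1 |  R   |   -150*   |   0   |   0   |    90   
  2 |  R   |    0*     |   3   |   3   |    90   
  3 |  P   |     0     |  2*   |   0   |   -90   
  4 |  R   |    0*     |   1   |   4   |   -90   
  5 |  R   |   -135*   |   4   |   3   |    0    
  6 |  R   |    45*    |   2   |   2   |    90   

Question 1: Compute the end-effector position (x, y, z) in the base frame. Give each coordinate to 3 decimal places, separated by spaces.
-8.286 4.594 4.000

after link 1: o_1 = (0.0000, 0.0000, 0.0000)
after link 2: o_2 = (-4.0981, 1.0981, 0.0000)
after link 3: o_3 = (-4.0981, 1.0981, -2.0000)
after link 4: o_4 = (-8.0622, -0.0359, -2.0000)
after link 5: o_5 = (-7.2857, 2.8619, 2.0000)
after link 6: o_6 = (-8.2857, 4.5939, 4.0000)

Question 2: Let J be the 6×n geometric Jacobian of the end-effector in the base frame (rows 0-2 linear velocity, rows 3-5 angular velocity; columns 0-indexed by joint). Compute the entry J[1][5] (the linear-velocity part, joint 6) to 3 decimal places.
axis z_5 = (0.0000,0.0000,1.0000); lever o_n−o_5 = (-1.0000,1.7321,2.0000)
cross product → J_v[:, 5] = (-1.7321,-1.0000,0.0000)
J_ω[:, 5] = z_5
entry J[1][5] = -1.0000

-1.000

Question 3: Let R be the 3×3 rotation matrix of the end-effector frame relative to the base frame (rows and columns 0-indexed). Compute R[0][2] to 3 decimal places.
End-effector z-axis (col 2 of R) = (0.8660,0.5000,0.0000)
R[0][2] = 0.8660

0.866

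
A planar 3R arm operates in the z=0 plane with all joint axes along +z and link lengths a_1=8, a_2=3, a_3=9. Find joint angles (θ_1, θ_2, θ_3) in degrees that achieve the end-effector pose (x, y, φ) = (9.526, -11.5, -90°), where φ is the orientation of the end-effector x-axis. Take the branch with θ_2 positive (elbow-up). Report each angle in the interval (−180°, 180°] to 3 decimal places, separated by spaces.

-30.002 60.007 -120.005

wrist centre = target − a_3·(cos φ, sin φ) = (9.5260, -2.5000)
cos θ_2 = (96.9947−8²−3²)/(2·8·3) = 0.4999; θ_2 = 60.0073° (elbow-up)
β = atan2(-2.5000,9.5260) = -14.7051°; ψ = atan2(2.5983,9.4997) = 15.2969°
θ_1 = β − ψ = -30.0020°
θ_3 = φ − θ_1 − θ_2 = -120.0053° (wrapped to (-180°,180°])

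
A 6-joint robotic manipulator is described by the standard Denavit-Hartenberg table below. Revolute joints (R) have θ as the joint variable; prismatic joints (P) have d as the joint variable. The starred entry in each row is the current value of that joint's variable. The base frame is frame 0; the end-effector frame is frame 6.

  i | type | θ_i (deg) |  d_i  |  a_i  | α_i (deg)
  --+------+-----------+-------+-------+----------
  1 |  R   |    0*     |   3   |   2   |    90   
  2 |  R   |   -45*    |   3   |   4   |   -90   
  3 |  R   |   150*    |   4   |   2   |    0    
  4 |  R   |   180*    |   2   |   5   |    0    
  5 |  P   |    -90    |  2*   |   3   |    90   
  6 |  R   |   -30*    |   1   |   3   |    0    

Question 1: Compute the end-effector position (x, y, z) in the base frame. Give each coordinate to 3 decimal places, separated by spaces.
after link 1: o_1 = (2.0000, 0.0000, 3.0000)
after link 2: o_2 = (4.8284, -3.0000, 0.1716)
after link 3: o_3 = (6.4321, -2.0000, 4.2247)
after link 4: o_4 = (10.9082, -4.5000, 2.5771)
after link 5: o_5 = (11.2617, -7.0981, 5.0520)
after link 6: o_6 = (8.6701, -8.8481, 5.5222)

8.670 -8.848 5.522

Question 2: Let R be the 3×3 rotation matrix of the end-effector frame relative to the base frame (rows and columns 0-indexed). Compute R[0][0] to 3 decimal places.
End-effector x-axis (col 0 of R) = (-0.6597,-0.7500,-0.0474)
R[0][0] = -0.6597

-0.660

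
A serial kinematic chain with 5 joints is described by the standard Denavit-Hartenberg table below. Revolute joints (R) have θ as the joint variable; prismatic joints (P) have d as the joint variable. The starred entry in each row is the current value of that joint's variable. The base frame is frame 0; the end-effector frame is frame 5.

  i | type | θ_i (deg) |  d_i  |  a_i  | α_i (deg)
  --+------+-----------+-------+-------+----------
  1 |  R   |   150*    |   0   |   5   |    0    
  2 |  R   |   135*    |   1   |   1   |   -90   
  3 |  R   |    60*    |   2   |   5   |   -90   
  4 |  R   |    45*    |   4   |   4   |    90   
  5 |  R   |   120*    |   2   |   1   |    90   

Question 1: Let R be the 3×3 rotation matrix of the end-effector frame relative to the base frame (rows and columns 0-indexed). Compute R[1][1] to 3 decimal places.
End-effector y-axis (col 1 of R) = (0.7745,-0.1585,-0.6124)
R[1][1] = -0.1585

-0.158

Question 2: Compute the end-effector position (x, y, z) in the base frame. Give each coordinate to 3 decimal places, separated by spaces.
after link 1: o_1 = (-4.3301, 2.5000, 0.0000)
after link 2: o_2 = (-4.0713, 1.5341, 1.0000)
after link 3: o_3 = (-1.4924, -0.3631, -3.3301)
after link 4: o_4 = (-4.7550, 0.8849, -7.7796)
after link 5: o_5 = (-3.1043, 1.5546, -9.1312)

-3.104 1.555 -9.131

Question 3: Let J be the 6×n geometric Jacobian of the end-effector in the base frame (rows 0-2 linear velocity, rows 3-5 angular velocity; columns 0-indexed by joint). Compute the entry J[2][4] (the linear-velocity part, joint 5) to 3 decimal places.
0.780

axis z_4 = (0.7745,-0.1585,-0.6124); lever o_n−o_4 = (1.6507,0.6697,-1.3516)
cross product → J_v[:, 4] = (0.6243,0.0360,0.7803)
J_ω[:, 4] = z_4
entry J[2][4] = 0.7803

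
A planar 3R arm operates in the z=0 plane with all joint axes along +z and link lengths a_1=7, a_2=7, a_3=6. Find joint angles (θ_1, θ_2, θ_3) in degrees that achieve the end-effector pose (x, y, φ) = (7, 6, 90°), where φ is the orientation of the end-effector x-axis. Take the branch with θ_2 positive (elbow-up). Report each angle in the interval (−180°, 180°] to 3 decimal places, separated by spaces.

wrist centre = target − a_3·(cos φ, sin φ) = (7.0000, 0.0000)
cos θ_2 = (49.0000−7²−7²)/(2·7·7) = -0.5000; θ_2 = 120.0000° (elbow-up)
β = atan2(0.0000,7.0000) = 0.0000°; ψ = atan2(6.0622,3.5000) = 60.0000°
θ_1 = β − ψ = -60.0000°
θ_3 = φ − θ_1 − θ_2 = 30.0000° (wrapped to (-180°,180°])

-60.000 120.000 30.000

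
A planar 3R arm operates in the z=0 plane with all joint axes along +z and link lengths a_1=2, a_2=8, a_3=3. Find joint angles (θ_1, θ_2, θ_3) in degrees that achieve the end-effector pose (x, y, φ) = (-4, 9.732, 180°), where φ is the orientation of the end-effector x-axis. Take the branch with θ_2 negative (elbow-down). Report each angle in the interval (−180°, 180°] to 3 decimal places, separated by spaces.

wrist centre = target − a_3·(cos φ, sin φ) = (-1.0000, 9.7320)
cos θ_2 = (95.7118−2²−8²)/(2·2·8) = 0.8660; θ_2 = -30.0035° (elbow-down)
β = atan2(9.7320,-1.0000) = 95.8668°; ψ = atan2(-4.0004,8.9280) = -24.1361°
θ_1 = β − ψ = 120.0029°
θ_3 = φ − θ_1 − θ_2 = 90.0006° (wrapped to (-180°,180°])

120.003 -30.004 90.001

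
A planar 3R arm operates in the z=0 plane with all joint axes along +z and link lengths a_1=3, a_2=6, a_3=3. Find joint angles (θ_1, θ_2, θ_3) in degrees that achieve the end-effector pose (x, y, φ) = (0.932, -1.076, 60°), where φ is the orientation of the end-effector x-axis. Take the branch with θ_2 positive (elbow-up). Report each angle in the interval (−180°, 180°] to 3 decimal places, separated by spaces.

wrist centre = target − a_3·(cos φ, sin φ) = (-0.5680, -3.6741)
cos θ_2 = (13.8215−3²−6²)/(2·3·6) = -0.8661; θ_2 = 150.0052° (elbow-up)
β = atan2(-3.6741,-0.5680) = -98.7882°; ψ = atan2(2.9995,-2.1964) = 126.2137°
θ_1 = β − ψ = -225.0018°
θ_3 = φ − θ_1 − θ_2 = 134.9967° (wrapped to (-180°,180°])

134.998 150.005 134.997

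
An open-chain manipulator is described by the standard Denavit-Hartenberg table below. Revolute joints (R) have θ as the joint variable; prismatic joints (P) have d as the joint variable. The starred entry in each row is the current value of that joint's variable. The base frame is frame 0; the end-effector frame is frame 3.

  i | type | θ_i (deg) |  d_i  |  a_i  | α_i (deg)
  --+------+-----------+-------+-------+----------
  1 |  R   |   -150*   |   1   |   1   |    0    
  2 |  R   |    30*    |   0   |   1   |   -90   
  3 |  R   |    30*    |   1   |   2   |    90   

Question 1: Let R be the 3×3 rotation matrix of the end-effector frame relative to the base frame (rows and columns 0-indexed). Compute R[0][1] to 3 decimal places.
0.866

End-effector y-axis (col 1 of R) = (0.8660,-0.5000,0.0000)
R[0][1] = 0.8660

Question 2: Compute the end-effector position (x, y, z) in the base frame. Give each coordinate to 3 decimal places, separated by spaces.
-1.366 -3.366 0.000

after link 1: o_1 = (-0.8660, -0.5000, 1.0000)
after link 2: o_2 = (-1.3660, -1.3660, 1.0000)
after link 3: o_3 = (-1.3660, -3.3660, 0.0000)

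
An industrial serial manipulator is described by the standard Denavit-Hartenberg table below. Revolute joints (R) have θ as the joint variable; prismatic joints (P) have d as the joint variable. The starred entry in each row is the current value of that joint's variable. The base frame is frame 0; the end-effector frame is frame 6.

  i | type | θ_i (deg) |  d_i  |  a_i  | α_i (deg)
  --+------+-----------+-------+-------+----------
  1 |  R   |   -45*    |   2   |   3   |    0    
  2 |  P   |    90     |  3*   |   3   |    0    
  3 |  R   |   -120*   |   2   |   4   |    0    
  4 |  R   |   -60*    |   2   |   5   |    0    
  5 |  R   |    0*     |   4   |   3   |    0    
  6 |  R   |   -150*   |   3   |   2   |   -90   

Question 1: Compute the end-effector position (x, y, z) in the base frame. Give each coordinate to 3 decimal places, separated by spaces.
after link 1: o_1 = (2.1213, -2.1213, 2.0000)
after link 2: o_2 = (4.2426, 0.0000, 5.0000)
after link 3: o_3 = (5.2779, -3.8637, 7.0000)
after link 4: o_4 = (1.7424, -7.3992, 9.0000)
after link 5: o_5 = (-0.3789, -9.5206, 13.0000)
after link 6: o_6 = (0.1387, -7.5887, 16.0000)

0.139 -7.589 16.000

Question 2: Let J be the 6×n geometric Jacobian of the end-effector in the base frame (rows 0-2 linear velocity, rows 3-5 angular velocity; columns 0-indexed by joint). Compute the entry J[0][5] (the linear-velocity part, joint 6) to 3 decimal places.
axis z_5 = (0.0000,0.0000,1.0000); lever o_n−o_5 = (0.5176,1.9319,3.0000)
cross product → J_v[:, 5] = (-1.9319,0.5176,0.0000)
J_ω[:, 5] = z_5
entry J[0][5] = -1.9319

-1.932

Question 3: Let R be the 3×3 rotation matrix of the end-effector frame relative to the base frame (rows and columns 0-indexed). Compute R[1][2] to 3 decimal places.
0.259

End-effector z-axis (col 2 of R) = (-0.9659,0.2588,0.0000)
R[1][2] = 0.2588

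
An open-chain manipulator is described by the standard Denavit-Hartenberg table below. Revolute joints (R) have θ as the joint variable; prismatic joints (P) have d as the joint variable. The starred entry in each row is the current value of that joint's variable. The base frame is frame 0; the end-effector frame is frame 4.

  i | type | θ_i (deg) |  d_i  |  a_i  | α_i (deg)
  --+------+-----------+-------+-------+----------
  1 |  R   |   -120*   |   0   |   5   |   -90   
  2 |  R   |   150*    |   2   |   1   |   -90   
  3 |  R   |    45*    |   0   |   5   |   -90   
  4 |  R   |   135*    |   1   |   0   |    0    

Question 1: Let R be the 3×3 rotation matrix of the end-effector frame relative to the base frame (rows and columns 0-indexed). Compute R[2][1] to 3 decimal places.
0.862

End-effector y-axis (col 1 of R) = (0.3933,-0.3188,0.8624)
R[2][1] = 0.8624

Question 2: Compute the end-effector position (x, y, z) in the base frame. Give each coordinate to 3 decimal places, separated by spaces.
-2.784 -0.337 -1.914

after link 1: o_1 = (-2.5000, -4.3301, 0.0000)
after link 2: o_2 = (-0.3349, -4.5801, -0.5000)
after link 3: o_3 = (-1.8659, -0.1607, -2.2678)
after link 4: o_4 = (-2.7844, -0.3375, -1.9142)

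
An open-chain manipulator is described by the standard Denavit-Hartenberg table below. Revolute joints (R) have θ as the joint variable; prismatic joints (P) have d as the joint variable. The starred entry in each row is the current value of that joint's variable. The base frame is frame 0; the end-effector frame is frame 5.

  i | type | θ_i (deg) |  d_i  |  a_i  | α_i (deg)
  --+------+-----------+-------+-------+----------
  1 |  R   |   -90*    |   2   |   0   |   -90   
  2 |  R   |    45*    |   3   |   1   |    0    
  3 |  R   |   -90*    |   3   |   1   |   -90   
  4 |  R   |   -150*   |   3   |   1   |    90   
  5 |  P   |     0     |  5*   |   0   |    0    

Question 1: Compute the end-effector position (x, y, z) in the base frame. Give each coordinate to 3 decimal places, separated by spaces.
2.170 -1.155 -2.501

after link 1: o_1 = (0.0000, 0.0000, 2.0000)
after link 2: o_2 = (3.0000, -0.7071, 1.2929)
after link 3: o_3 = (6.0000, -1.4142, 2.0000)
after link 4: o_4 = (6.5000, -2.9232, -0.7337)
after link 5: o_5 = (2.1699, -1.1554, -2.5015)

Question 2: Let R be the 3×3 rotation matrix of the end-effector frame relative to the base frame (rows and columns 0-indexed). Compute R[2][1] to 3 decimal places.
-0.707

End-effector y-axis (col 1 of R) = (0.0000,-0.7071,-0.7071)
R[2][1] = -0.7071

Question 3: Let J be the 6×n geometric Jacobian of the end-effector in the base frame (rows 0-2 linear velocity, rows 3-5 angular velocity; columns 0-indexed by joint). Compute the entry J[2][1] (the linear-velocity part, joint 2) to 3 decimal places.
-1.155

axis z_1 = (1.0000,0.0000,0.0000); lever o_n−o_1 = (2.1699,-1.1554,-4.5015)
cross product → J_v[:, 1] = (-0.0000,4.5015,-1.1554)
J_ω[:, 1] = z_1
entry J[2][1] = -1.1554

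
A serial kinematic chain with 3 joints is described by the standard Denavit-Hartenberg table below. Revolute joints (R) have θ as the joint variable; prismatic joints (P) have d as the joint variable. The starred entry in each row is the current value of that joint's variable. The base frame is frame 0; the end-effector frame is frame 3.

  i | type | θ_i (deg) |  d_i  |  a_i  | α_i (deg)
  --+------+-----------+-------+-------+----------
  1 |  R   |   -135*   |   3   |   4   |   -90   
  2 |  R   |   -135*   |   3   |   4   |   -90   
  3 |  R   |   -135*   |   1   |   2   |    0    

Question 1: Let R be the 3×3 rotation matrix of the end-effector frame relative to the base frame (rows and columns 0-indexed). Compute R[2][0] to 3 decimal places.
End-effector x-axis (col 0 of R) = (0.1464,-0.8536,-0.5000)
R[2][0] = -0.5000

-0.500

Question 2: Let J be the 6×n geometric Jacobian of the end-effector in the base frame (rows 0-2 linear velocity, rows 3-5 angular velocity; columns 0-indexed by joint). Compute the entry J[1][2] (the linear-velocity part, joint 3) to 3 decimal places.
-0.293

axis z_2 = (-0.5000,-0.5000,0.7071); lever o_n−o_2 = (-0.2071,-2.2071,-0.2929)
cross product → J_v[:, 2] = (1.7071,-0.2929,1.0000)
J_ω[:, 2] = z_2
entry J[1][2] = -0.2929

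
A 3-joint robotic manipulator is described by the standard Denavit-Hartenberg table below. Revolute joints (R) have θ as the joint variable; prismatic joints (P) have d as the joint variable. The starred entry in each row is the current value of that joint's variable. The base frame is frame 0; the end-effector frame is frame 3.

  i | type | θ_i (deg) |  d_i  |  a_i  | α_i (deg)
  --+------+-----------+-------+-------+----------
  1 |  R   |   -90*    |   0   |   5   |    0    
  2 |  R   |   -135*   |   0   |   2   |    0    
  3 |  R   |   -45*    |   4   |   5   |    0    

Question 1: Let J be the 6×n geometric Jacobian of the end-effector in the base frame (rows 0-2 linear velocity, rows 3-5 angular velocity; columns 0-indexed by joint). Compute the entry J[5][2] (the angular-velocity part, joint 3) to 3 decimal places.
axis z_2 = (0.0000,0.0000,1.0000); lever o_n−o_2 = (-0.0000,5.0000,4.0000)
cross product → J_v[:, 2] = (-5.0000,-0.0000,0.0000)
J_ω[:, 2] = z_2
entry J[5][2] = 1.0000

1.000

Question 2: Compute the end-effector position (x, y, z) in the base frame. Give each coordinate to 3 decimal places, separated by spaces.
-1.414 1.414 4.000

after link 1: o_1 = (0.0000, -5.0000, 0.0000)
after link 2: o_2 = (-1.4142, -3.5858, 0.0000)
after link 3: o_3 = (-1.4142, 1.4142, 4.0000)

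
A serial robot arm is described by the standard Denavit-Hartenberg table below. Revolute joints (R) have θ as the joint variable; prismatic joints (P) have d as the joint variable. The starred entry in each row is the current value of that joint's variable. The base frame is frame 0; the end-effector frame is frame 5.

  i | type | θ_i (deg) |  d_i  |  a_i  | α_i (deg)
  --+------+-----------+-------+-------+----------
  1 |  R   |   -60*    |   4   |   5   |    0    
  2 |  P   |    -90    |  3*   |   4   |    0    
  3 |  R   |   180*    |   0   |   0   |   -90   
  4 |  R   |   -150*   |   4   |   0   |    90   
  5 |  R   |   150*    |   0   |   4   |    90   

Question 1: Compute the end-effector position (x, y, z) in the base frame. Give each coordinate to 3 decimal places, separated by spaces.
after link 1: o_1 = (2.5000, -4.3301, 4.0000)
after link 2: o_2 = (-0.9641, -6.3301, 7.0000)
after link 3: o_3 = (-0.9641, -6.3301, 7.0000)
after link 4: o_4 = (-2.9641, -2.8660, 7.0000)
after link 5: o_5 = (-1.3660, 0.3660, 5.2679)

-1.366 0.366 5.268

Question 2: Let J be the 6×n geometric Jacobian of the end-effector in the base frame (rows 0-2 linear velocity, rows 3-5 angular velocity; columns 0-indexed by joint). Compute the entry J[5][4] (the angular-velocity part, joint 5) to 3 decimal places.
axis z_4 = (-0.4330,-0.2500,-0.8660); lever o_n−o_4 = (1.5981,3.2321,-1.7321)
cross product → J_v[:, 4] = (3.2321,-2.1340,-1.0000)
J_ω[:, 4] = z_4
entry J[5][4] = -0.8660

-0.866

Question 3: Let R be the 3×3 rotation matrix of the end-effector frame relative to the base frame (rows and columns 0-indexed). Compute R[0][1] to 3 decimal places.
End-effector y-axis (col 1 of R) = (-0.4330,-0.2500,-0.8660)
R[0][1] = -0.4330

-0.433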